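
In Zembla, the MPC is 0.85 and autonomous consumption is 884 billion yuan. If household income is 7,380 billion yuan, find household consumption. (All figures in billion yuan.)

C = 7157

C = 884 + 0.85(7380) = 884 + 6273 = 7157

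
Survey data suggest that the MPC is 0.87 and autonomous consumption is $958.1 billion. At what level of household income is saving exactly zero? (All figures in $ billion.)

At break-even, C = Y: 958.1 + 0.87Y = Y
0.13Y = 958.1, so Y = 958.1/0.13 = 7370

Y = 7370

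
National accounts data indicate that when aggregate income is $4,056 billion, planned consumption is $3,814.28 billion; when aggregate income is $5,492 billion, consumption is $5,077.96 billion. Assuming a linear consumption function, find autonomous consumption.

a = 245

MPC = ΔC/ΔY = (5077.96 − 3814.28)/(5492 − 4056) = 1263.68/1436 = 0.88
a = C − MPC·Y = 3814.28 − 0.88(4056) = 3814.28 − 3569.28 = 245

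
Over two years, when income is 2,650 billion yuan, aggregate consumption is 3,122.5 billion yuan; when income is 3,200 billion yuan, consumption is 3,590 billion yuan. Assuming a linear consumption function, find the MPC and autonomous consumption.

MPC = 0.85; a = 870

MPC = ΔC/ΔY = (3590 − 3122.5)/(3200 − 2650) = 467.5/550 = 0.85
a = C − MPC·Y = 3122.5 − 0.85(2650) = 3122.5 − 2252.5 = 870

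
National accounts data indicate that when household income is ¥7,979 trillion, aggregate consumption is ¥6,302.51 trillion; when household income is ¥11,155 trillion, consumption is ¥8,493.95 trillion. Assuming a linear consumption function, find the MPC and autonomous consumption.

MPC = ΔC/ΔY = (8493.95 − 6302.51)/(11155 − 7979) = 2191.44/3176 = 0.69
a = C − MPC·Y = 6302.51 − 0.69(7979) = 6302.51 − 5505.51 = 797

MPC = 0.69; a = 797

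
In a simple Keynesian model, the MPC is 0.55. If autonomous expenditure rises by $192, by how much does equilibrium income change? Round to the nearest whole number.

ΔY ≈ 427

The multiplier is 1/(1 − MPC) = 1/0.45.
ΔY = 192/0.45 = 426.67 ≈ 427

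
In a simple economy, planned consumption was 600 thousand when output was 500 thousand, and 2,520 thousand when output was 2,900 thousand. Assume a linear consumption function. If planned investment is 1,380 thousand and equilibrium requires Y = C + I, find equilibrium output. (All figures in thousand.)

Y = 7900

MPC = (2520 − 600)/(2900 − 500) = 1920/2400 = 0.8
a = 600 − 0.8(500) = 200
Equilibrium: Y = 200 + 0.8Y + 1380
0.2Y = 1580, so Y = 1580/0.2 = 7900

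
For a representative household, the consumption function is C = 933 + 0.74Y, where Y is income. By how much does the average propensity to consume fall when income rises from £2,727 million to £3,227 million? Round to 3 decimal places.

At Y = 2727: C = 933 + 0.74(2727) = 2950.98, APC = 2950.98/2727 = 1.0821
At Y = 3227: C = 3320.98, APC = 3320.98/3227 = 1.0291
Fall in APC = 1.0821 − 1.0291 = 0.053

ΔAPC = 0.053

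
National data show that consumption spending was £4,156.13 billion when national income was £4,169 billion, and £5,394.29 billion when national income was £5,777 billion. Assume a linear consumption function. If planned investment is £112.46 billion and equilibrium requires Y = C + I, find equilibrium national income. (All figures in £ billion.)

MPC = (5394.29 − 4156.13)/(5777 − 4169) = 1238.16/1608 = 0.77
a = 4156.13 − 0.77(4169) = 946
Equilibrium: Y = 946 + 0.77Y + 112.46
0.23Y = 1058.46, so Y = 1058.46/0.23 = 4602

Y = 4602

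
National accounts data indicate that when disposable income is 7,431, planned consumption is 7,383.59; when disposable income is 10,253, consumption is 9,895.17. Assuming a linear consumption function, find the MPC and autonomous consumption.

MPC = ΔC/ΔY = (9895.17 − 7383.59)/(10253 − 7431) = 2511.58/2822 = 0.89
a = C − MPC·Y = 7383.59 − 0.89(7431) = 7383.59 − 6613.59 = 770

MPC = 0.89; a = 770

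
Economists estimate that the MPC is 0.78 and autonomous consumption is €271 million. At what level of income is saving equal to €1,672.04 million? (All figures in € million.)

Y = 8832

S = Y − C = -271 + 0.22Y
-271 + 0.22Y = 1672.04, so 0.22Y = 1943.04 and Y = 8832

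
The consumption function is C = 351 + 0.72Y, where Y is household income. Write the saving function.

S = -351 + 0.28Y

S = Y − C = Y − (351 + 0.72Y) = -351 + (1 − 0.72)Y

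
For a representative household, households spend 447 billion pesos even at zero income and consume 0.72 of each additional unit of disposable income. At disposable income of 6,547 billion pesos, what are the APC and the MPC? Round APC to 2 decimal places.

APC = 0.79; MPC = 0.72

MPC = 0.72 (the slope of the consumption function)
C = 447 + 0.72(6547) = 5160.84, so APC = 5160.84/6547 = 0.79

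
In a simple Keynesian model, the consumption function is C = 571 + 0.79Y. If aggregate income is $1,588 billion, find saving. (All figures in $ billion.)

C = 571 + 0.79(1588) = 571 + 1254.52 = 1825.52
S = Y − C = 1588 − 1825.52 = -237.52

S = -237.52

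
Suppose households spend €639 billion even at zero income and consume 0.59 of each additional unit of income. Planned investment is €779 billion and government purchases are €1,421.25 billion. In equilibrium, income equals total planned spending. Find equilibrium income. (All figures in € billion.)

Y = C + I + G = 639 + 0.59Y + 779 + 1421.25
Y − 0.59Y = 2839.25
0.41Y = 2839.25, so Y = 2839.25/0.41 = 6925

Y = 6925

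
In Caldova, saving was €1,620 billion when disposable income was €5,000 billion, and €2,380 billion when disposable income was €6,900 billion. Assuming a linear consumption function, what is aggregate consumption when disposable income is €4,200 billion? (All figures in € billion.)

C = 2900

MPS = ΔS/ΔY = (2380 − 1620)/(6900 − 5000) = 760/1900 = 0.4
MPC = 1 − MPS = 0.6
Autonomous saving = 1620 − 0.4(5000) = -380, so a = 380
C = 380 + 0.6(4200) = 380 + 2520 = 2900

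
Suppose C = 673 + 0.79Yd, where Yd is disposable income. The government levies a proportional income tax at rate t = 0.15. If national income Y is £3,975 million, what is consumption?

C = 3342.2125

Yd = (1 − 0.15)(3975) = 0.85(3975) = 3378.75
C = 673 + 0.79(3378.75) = 673 + 2669.2125 = 3342.2125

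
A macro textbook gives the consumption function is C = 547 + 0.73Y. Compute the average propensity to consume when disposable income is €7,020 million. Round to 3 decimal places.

C = 547 + 0.73(7020) = 5671.6
APC = C/Y = 5671.6/7020 = 0.808

APC = 0.808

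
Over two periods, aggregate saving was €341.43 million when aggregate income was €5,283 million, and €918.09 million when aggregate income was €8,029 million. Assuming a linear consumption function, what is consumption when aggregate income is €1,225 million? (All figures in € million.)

MPS = ΔS/ΔY = (918.09 − 341.43)/(8029 − 5283) = 576.66/2746 = 0.21
MPC = 1 − MPS = 0.79
Autonomous saving = 341.43 − 0.21(5283) = -768, so a = 768
C = 768 + 0.79(1225) = 768 + 967.75 = 1735.75

C = 1735.75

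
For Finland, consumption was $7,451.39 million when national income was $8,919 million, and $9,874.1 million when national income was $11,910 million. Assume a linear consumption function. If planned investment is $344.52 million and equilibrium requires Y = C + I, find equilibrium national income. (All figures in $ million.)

Y = 3008

MPC = (9874.1 − 7451.39)/(11910 − 8919) = 2422.71/2991 = 0.81
a = 7451.39 − 0.81(8919) = 227
Equilibrium: Y = 227 + 0.81Y + 344.52
0.19Y = 571.52, so Y = 571.52/0.19 = 3008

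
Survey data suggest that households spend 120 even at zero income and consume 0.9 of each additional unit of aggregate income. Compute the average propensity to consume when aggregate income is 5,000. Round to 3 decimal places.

C = 120 + 0.9(5000) = 4620
APC = C/Y = 4620/5000 = 0.924

APC = 0.924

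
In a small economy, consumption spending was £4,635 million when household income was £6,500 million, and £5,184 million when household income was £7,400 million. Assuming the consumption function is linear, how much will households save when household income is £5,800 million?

MPC = (5184 − 4635)/(7400 − 6500) = 549/900 = 0.61
a = 4635 − 0.61(6500) = 4635 − 3965 = 670
C = 670 + 0.61(5800) = 4208
S = 5800 − 4208 = 1592

S = 1592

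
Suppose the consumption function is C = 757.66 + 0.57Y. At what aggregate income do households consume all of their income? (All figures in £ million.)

At break-even, C = Y: 757.66 + 0.57Y = Y
0.43Y = 757.66, so Y = 757.66/0.43 = 1762

Y = 1762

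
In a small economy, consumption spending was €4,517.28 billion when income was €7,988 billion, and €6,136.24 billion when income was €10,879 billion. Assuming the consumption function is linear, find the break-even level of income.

MPC = (6136.24 − 4517.28)/(10879 − 7988) = 1618.96/2891 = 0.56
a = 4517.28 − 0.56(7988) = 4517.28 − 4473.28 = 44
Break-even: Y = a/(1−MPC) = 44/0.44 = 100

Y = 100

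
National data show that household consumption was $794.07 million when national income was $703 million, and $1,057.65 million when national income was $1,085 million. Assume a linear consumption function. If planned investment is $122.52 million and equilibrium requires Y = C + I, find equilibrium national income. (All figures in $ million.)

Y = 1392

MPC = (1057.65 − 794.07)/(1085 − 703) = 263.58/382 = 0.69
a = 794.07 − 0.69(703) = 309
Equilibrium: Y = 309 + 0.69Y + 122.52
0.31Y = 431.52, so Y = 431.52/0.31 = 1392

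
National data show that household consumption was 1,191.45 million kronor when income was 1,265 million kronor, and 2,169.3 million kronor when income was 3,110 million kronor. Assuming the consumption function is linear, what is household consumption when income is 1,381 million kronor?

MPC = (2169.3 − 1191.45)/(3110 − 1265) = 977.85/1845 = 0.53
a = 1191.45 − 0.53(1265) = 1191.45 − 670.45 = 521
C = 521 + 0.53(1381) = 521 + 731.93 = 1252.93

C = 1252.93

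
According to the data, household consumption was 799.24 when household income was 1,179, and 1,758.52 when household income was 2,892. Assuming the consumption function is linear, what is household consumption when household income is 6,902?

MPC = (1758.52 − 799.24)/(2892 − 1179) = 959.28/1713 = 0.56
a = 799.24 − 0.56(1179) = 799.24 − 660.24 = 139
C = 139 + 0.56(6902) = 139 + 3865.12 = 4004.12

C = 4004.12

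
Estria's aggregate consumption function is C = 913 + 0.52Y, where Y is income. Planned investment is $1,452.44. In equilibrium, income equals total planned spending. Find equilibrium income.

Y = C + I = 913 + 0.52Y + 1452.44
Y − 0.52Y = 2365.44
0.48Y = 2365.44, so Y = 2365.44/0.48 = 4928

Y = 4928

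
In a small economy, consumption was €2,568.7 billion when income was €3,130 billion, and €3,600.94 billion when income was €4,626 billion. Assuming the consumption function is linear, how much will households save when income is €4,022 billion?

MPC = (3600.94 − 2568.7)/(4626 − 3130) = 1032.24/1496 = 0.69
a = 2568.7 − 0.69(3130) = 2568.7 − 2159.7 = 409
C = 409 + 0.69(4022) = 3184.18
S = 4022 − 3184.18 = 837.82

S = 837.82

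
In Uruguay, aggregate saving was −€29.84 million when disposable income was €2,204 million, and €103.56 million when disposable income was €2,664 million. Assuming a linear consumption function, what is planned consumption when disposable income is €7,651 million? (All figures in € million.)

MPS = ΔS/ΔY = (103.56 − (-29.84))/(2664 − 2204) = 133.4/460 = 0.29
MPC = 1 − MPS = 0.71
Autonomous saving = -29.84 − 0.29(2204) = -669, so a = 669
C = 669 + 0.71(7651) = 669 + 5432.21 = 6101.21

C = 6101.21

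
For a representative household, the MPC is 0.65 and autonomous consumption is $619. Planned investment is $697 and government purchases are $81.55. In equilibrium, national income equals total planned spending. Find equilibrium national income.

Y = C + I + G = 619 + 0.65Y + 697 + 81.55
Y − 0.65Y = 1397.55
0.35Y = 1397.55, so Y = 1397.55/0.35 = 3993

Y = 3993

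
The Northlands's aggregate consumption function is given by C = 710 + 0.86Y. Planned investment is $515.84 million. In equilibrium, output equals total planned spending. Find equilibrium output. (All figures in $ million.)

Y = 8756

Y = C + I = 710 + 0.86Y + 515.84
Y − 0.86Y = 1225.84
0.14Y = 1225.84, so Y = 1225.84/0.14 = 8756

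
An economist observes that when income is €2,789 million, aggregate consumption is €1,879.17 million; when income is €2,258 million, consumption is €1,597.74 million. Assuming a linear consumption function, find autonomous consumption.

a = 401

MPC = ΔC/ΔY = (1879.17 − 1597.74)/(2789 − 2258) = 281.43/531 = 0.53
a = C − MPC·Y = 1597.74 − 0.53(2258) = 1597.74 − 1196.74 = 401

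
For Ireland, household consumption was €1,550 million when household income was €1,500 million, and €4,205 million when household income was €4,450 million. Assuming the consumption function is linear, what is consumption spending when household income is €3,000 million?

C = 2900

MPC = (4205 − 1550)/(4450 − 1500) = 2655/2950 = 0.9
a = 1550 − 0.9(1500) = 1550 − 1350 = 200
C = 200 + 0.9(3000) = 200 + 2700 = 2900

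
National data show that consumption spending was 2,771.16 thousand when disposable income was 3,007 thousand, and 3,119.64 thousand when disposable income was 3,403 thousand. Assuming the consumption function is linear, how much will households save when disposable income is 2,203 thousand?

S = 139.36

MPC = (3119.64 − 2771.16)/(3403 − 3007) = 348.48/396 = 0.88
a = 2771.16 − 0.88(3007) = 2771.16 − 2646.16 = 125
C = 125 + 0.88(2203) = 2063.64
S = 2203 − 2063.64 = 139.36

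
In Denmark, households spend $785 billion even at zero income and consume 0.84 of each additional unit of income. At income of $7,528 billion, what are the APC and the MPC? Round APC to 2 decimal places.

MPC = 0.84 (the slope of the consumption function)
C = 785 + 0.84(7528) = 7108.52, so APC = 7108.52/7528 = 0.94

APC = 0.94; MPC = 0.84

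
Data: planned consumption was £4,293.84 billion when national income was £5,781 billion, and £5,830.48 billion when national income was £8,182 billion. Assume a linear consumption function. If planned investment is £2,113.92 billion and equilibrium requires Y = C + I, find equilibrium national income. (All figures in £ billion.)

Y = 7522

MPC = (5830.48 − 4293.84)/(8182 − 5781) = 1536.64/2401 = 0.64
a = 4293.84 − 0.64(5781) = 594
Equilibrium: Y = 594 + 0.64Y + 2113.92
0.36Y = 2707.92, so Y = 2707.92/0.36 = 7522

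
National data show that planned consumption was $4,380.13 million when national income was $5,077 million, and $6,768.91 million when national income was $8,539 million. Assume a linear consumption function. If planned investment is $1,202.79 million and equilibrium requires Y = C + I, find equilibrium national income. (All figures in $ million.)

MPC = (6768.91 − 4380.13)/(8539 − 5077) = 2388.78/3462 = 0.69
a = 4380.13 − 0.69(5077) = 877
Equilibrium: Y = 877 + 0.69Y + 1202.79
0.31Y = 2079.79, so Y = 2079.79/0.31 = 6709

Y = 6709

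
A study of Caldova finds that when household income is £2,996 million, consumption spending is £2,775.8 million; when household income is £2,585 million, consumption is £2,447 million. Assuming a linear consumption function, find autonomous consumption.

MPC = ΔC/ΔY = (2775.8 − 2447)/(2996 − 2585) = 328.8/411 = 0.8
a = C − MPC·Y = 2447 − 0.8(2585) = 2447 − 2068 = 379

a = 379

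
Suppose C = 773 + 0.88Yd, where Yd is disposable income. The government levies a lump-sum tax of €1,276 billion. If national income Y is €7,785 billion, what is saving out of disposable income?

Yd = Y − T = 7785 − 1276 = 6509
C = 773 + 0.88(6509) = 773 + 5727.92 = 6500.92
S = Yd − C = 6509 − 6500.92 = 8.08

S = 8.08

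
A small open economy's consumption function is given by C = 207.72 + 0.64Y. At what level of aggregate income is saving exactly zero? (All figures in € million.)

At break-even, C = Y: 207.72 + 0.64Y = Y
0.36Y = 207.72, so Y = 207.72/0.36 = 577

Y = 577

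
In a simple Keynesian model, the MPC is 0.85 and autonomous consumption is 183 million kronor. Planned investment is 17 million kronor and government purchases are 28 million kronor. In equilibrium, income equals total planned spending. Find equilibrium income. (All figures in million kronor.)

Y = C + I + G = 183 + 0.85Y + 17 + 28
Y − 0.85Y = 228
0.15Y = 228, so Y = 228/0.15 = 1520

Y = 1520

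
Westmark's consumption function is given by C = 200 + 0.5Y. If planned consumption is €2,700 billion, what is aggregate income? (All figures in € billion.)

200 + 0.5Y = 2700
0.5Y = 2500, so Y = 2500/0.5 = 5000

Y = 5000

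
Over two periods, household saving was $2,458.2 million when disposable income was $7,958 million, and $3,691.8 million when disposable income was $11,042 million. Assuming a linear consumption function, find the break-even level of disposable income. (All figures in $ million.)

MPS = ΔS/ΔY = (3691.8 − 2458.2)/(11042 − 7958) = 1233.6/3084 = 0.4
MPC = 1 − MPS = 0.6
From S(7958) = 2458.2: −a + 0.4(7958) = 2458.2, so a = 3183.2 − 2458.2 = 725
Break-even (S = 0): Y = a/MPS = 725/0.4 = 1812.5

Y = 1812.5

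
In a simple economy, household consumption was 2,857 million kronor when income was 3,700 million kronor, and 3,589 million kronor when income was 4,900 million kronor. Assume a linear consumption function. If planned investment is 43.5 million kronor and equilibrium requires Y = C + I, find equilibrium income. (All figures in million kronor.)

Y = 1650

MPC = (3589 − 2857)/(4900 − 3700) = 732/1200 = 0.61
a = 2857 − 0.61(3700) = 600
Equilibrium: Y = 600 + 0.61Y + 43.5
0.39Y = 643.5, so Y = 643.5/0.39 = 1650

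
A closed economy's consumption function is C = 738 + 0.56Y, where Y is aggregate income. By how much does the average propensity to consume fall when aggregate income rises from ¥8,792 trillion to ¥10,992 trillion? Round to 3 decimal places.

At Y = 8792: C = 738 + 0.56(8792) = 5661.52, APC = 5661.52/8792 = 0.6439
At Y = 10992: C = 6893.52, APC = 6893.52/10992 = 0.6271
Fall in APC = 0.6439 − 0.6271 = 0.0168 ≈ 0.017

ΔAPC = 0.017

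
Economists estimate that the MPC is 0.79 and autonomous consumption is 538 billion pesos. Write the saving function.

S = -538 + 0.21Y

S = Y − C = Y − (538 + 0.79Y) = -538 + (1 − 0.79)Y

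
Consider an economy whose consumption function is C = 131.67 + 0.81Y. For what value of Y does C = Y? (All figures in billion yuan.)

Y = 693

At break-even, C = Y: 131.67 + 0.81Y = Y
0.19Y = 131.67, so Y = 131.67/0.19 = 693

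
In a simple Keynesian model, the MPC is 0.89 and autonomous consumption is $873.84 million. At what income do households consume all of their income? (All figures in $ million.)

Y = 7944

At break-even, C = Y: 873.84 + 0.89Y = Y
0.11Y = 873.84, so Y = 873.84/0.11 = 7944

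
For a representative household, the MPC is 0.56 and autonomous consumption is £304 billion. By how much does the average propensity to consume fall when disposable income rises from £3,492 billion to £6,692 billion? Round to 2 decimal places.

At Y = 3492: C = 304 + 0.56(3492) = 2259.52, APC = 2259.52/3492 = 0.647
At Y = 6692: C = 4051.52, APC = 4051.52/6692 = 0.605
Fall in APC = 0.647 − 0.605 = 0.042 ≈ 0.04

ΔAPC = 0.04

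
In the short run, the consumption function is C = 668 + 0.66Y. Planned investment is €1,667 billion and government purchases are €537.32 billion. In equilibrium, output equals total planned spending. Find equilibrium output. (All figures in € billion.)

Y = C + I + G = 668 + 0.66Y + 1667 + 537.32
Y − 0.66Y = 2872.32
0.34Y = 2872.32, so Y = 2872.32/0.34 = 8448

Y = 8448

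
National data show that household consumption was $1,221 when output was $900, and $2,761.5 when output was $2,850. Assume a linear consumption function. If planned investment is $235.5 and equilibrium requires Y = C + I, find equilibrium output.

Y = 3550

MPC = (2761.5 − 1221)/(2850 − 900) = 1540.5/1950 = 0.79
a = 1221 − 0.79(900) = 510
Equilibrium: Y = 510 + 0.79Y + 235.5
0.21Y = 745.5, so Y = 745.5/0.21 = 3550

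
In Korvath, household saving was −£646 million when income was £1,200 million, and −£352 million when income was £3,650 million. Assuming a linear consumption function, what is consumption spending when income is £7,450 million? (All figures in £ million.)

C = 7346

MPS = ΔS/ΔY = (-352 − (-646))/(3650 − 1200) = 294/2450 = 0.12
MPC = 1 − MPS = 0.88
Autonomous saving = -646 − 0.12(1200) = -790, so a = 790
C = 790 + 0.88(7450) = 790 + 6556 = 7346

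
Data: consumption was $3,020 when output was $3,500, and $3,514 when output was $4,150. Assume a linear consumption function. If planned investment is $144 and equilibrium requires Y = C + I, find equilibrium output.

Y = 2100

MPC = (3514 − 3020)/(4150 − 3500) = 494/650 = 0.76
a = 3020 − 0.76(3500) = 360
Equilibrium: Y = 360 + 0.76Y + 144
0.24Y = 504, so Y = 504/0.24 = 2100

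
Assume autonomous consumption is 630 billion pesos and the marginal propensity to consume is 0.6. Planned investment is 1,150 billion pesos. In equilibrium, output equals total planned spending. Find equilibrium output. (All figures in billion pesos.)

Y = 4450

Y = C + I = 630 + 0.6Y + 1150
Y − 0.6Y = 1780
0.4Y = 1780, so Y = 1780/0.4 = 4450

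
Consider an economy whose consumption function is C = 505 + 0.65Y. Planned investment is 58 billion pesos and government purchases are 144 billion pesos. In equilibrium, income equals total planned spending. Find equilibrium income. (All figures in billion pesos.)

Y = C + I + G = 505 + 0.65Y + 58 + 144
Y − 0.65Y = 707
0.35Y = 707, so Y = 707/0.35 = 2020

Y = 2020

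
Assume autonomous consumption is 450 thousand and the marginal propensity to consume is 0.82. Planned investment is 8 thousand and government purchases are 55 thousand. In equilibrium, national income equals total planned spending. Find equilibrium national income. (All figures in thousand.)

Y = 2850

Y = C + I + G = 450 + 0.82Y + 8 + 55
Y − 0.82Y = 513
0.18Y = 513, so Y = 513/0.18 = 2850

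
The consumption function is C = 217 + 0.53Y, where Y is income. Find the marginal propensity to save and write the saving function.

MPS = 1 − MPC = 1 − 0.53 = 0.47
S = Y − C = -217 + 0.47Y

MPS = 0.47; S = -217 + 0.47Y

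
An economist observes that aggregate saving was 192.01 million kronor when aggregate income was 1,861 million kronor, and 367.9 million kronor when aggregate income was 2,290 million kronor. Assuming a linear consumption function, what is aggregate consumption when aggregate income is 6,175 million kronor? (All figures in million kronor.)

MPS = ΔS/ΔY = (367.9 − 192.01)/(2290 − 1861) = 175.89/429 = 0.41
MPC = 1 − MPS = 0.59
Autonomous saving = 192.01 − 0.41(1861) = -571, so a = 571
C = 571 + 0.59(6175) = 571 + 3643.25 = 4214.25

C = 4214.25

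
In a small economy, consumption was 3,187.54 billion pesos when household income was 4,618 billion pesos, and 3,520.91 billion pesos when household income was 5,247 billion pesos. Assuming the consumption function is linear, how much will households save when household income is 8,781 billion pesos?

S = 3387.07

MPC = (3520.91 − 3187.54)/(5247 − 4618) = 333.37/629 = 0.53
a = 3187.54 − 0.53(4618) = 3187.54 − 2447.54 = 740
C = 740 + 0.53(8781) = 5393.93
S = 8781 − 5393.93 = 3387.07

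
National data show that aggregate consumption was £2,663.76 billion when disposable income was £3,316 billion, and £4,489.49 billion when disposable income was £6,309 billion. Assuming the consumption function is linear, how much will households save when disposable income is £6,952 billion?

MPC = (4489.49 − 2663.76)/(6309 − 3316) = 1825.73/2993 = 0.61
a = 2663.76 − 0.61(3316) = 2663.76 − 2022.76 = 641
C = 641 + 0.61(6952) = 4881.72
S = 6952 − 4881.72 = 2070.28

S = 2070.28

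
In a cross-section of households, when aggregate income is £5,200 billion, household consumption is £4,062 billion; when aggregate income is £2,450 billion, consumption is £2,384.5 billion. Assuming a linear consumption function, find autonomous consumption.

a = 890

MPC = ΔC/ΔY = (4062 − 2384.5)/(5200 − 2450) = 1677.5/2750 = 0.61
a = C − MPC·Y = 2384.5 − 0.61(2450) = 2384.5 − 1494.5 = 890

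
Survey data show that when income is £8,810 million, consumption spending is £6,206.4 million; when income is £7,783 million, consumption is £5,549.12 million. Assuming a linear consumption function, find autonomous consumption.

a = 568

MPC = ΔC/ΔY = (6206.4 − 5549.12)/(8810 − 7783) = 657.28/1027 = 0.64
a = C − MPC·Y = 5549.12 − 0.64(7783) = 5549.12 − 4981.12 = 568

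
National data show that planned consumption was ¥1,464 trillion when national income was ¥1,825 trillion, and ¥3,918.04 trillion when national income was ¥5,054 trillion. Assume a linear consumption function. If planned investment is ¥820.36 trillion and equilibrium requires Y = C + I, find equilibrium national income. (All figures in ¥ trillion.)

Y = 3739

MPC = (3918.04 − 1464)/(5054 − 1825) = 2454.04/3229 = 0.76
a = 1464 − 0.76(1825) = 77
Equilibrium: Y = 77 + 0.76Y + 820.36
0.24Y = 897.36, so Y = 897.36/0.24 = 3739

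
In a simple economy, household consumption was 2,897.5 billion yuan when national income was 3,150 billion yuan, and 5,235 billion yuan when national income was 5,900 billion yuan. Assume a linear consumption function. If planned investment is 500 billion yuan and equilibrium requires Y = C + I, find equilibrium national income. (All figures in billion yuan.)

MPC = (5235 − 2897.5)/(5900 − 3150) = 2337.5/2750 = 0.85
a = 2897.5 − 0.85(3150) = 220
Equilibrium: Y = 220 + 0.85Y + 500
0.15Y = 720, so Y = 720/0.15 = 4800

Y = 4800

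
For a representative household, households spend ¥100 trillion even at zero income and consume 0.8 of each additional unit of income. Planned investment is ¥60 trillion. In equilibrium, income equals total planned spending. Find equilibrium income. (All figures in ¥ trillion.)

Y = 800

Y = C + I = 100 + 0.8Y + 60
Y − 0.8Y = 160
0.2Y = 160, so Y = 160/0.2 = 800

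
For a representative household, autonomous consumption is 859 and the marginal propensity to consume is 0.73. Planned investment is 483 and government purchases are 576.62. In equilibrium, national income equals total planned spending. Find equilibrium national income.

Y = C + I + G = 859 + 0.73Y + 483 + 576.62
Y − 0.73Y = 1918.62
0.27Y = 1918.62, so Y = 1918.62/0.27 = 7106

Y = 7106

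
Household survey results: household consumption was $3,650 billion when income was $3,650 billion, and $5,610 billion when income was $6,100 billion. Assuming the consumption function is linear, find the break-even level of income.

MPC = (5610 − 3650)/(6100 − 3650) = 1960/2450 = 0.8
a = 3650 − 0.8(3650) = 3650 − 2920 = 730
Break-even: Y = a/(1−MPC) = 730/0.2 = 3650

Y = 3650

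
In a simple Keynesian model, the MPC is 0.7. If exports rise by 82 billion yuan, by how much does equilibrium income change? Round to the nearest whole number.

ΔY ≈ 273

The multiplier is 1/(1 − MPC) = 1/0.3.
ΔY = 82/0.3 = 273.33 ≈ 273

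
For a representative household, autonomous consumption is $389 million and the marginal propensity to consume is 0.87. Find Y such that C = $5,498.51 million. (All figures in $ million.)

389 + 0.87Y = 5498.51
0.87Y = 5109.51, so Y = 5109.51/0.87 = 5873

Y = 5873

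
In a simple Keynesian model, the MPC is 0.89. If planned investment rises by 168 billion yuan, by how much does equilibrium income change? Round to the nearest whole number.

ΔY ≈ 1527

The multiplier is 1/(1 − MPC) = 1/0.11.
ΔY = 168/0.11 = 1527.27 ≈ 1527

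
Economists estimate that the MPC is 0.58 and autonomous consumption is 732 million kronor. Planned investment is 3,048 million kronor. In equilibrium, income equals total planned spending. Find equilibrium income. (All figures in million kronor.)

Y = C + I = 732 + 0.58Y + 3048
Y − 0.58Y = 3780
0.42Y = 3780, so Y = 3780/0.42 = 9000

Y = 9000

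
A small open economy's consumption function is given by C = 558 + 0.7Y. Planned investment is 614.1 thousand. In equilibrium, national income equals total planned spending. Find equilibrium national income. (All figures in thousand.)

Y = 3907

Y = C + I = 558 + 0.7Y + 614.1
Y − 0.7Y = 1172.1
0.3Y = 1172.1, so Y = 1172.1/0.3 = 3907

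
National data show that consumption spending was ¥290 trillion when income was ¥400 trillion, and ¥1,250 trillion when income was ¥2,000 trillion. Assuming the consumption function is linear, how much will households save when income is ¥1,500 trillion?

MPC = (1250 − 290)/(2000 − 400) = 960/1600 = 0.6
a = 290 − 0.6(400) = 290 − 240 = 50
C = 50 + 0.6(1500) = 950
S = 1500 − 950 = 550

S = 550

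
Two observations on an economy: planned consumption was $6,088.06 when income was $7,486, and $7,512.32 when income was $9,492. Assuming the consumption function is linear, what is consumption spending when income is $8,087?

MPC = (7512.32 − 6088.06)/(9492 − 7486) = 1424.26/2006 = 0.71
a = 6088.06 − 0.71(7486) = 6088.06 − 5315.06 = 773
C = 773 + 0.71(8087) = 773 + 5741.77 = 6514.77

C = 6514.77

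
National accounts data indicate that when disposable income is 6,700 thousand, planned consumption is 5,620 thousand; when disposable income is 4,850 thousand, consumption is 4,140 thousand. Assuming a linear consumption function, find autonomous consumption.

MPC = ΔC/ΔY = (5620 − 4140)/(6700 − 4850) = 1480/1850 = 0.8
a = C − MPC·Y = 4140 − 0.8(4850) = 4140 − 3880 = 260

a = 260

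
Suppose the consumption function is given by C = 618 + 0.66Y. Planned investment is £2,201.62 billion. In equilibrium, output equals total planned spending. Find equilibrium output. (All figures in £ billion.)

Y = 8293

Y = C + I = 618 + 0.66Y + 2201.62
Y − 0.66Y = 2819.62
0.34Y = 2819.62, so Y = 2819.62/0.34 = 8293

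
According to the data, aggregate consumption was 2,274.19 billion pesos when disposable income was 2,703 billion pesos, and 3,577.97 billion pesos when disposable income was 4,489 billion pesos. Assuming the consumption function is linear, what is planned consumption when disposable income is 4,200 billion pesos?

C = 3367

MPC = (3577.97 − 2274.19)/(4489 − 2703) = 1303.78/1786 = 0.73
a = 2274.19 − 0.73(2703) = 2274.19 − 1973.19 = 301
C = 301 + 0.73(4200) = 301 + 3066 = 3367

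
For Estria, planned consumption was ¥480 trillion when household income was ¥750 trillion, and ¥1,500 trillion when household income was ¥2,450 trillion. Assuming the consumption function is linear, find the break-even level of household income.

Y = 75

MPC = (1500 − 480)/(2450 − 750) = 1020/1700 = 0.6
a = 480 − 0.6(750) = 480 − 450 = 30
Break-even: Y = a/(1−MPC) = 30/0.4 = 75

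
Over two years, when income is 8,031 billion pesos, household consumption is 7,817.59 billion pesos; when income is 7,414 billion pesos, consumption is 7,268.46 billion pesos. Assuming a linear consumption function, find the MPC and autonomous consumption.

MPC = ΔC/ΔY = (7817.59 − 7268.46)/(8031 − 7414) = 549.13/617 = 0.89
a = C − MPC·Y = 7268.46 − 0.89(7414) = 7268.46 − 6598.46 = 670

MPC = 0.89; a = 670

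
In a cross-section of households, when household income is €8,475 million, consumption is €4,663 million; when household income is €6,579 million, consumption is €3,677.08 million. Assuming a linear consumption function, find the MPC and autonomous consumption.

MPC = ΔC/ΔY = (4663 − 3677.08)/(8475 − 6579) = 985.92/1896 = 0.52
a = C − MPC·Y = 3677.08 − 0.52(6579) = 3677.08 − 3421.08 = 256

MPC = 0.52; a = 256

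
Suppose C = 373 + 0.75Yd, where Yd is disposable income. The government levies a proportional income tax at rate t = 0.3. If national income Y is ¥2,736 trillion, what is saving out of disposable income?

S = 105.8

Yd = (1 − 0.3)(2736) = 0.7(2736) = 1915.2
C = 373 + 0.75(1915.2) = 373 + 1436.4 = 1809.4
S = Yd − C = 1915.2 − 1809.4 = 105.8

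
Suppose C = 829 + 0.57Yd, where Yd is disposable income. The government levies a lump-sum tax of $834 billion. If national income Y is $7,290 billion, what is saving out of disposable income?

Yd = Y − T = 7290 − 834 = 6456
C = 829 + 0.57(6456) = 829 + 3679.92 = 4508.92
S = Yd − C = 6456 − 4508.92 = 1947.08

S = 1947.08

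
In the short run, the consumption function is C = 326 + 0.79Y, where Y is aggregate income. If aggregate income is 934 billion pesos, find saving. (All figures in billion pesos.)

C = 326 + 0.79(934) = 326 + 737.86 = 1063.86
S = Y − C = 934 − 1063.86 = -129.86

S = -129.86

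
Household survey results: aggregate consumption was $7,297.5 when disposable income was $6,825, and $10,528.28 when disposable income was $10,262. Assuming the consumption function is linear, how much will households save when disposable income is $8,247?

S = -387.18

MPC = (10528.28 − 7297.5)/(10262 − 6825) = 3230.78/3437 = 0.94
a = 7297.5 − 0.94(6825) = 7297.5 − 6415.5 = 882
C = 882 + 0.94(8247) = 8634.18
S = 8247 − 8634.18 = -387.18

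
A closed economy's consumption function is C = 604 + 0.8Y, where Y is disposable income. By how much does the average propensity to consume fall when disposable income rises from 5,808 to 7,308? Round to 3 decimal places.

ΔAPC = 0.021

At Y = 5808: C = 604 + 0.8(5808) = 5250.4, APC = 5250.4/5808 = 0.9040
At Y = 7308: C = 6450.4, APC = 6450.4/7308 = 0.8826
Fall in APC = 0.9040 − 0.8826 = 0.0214 ≈ 0.021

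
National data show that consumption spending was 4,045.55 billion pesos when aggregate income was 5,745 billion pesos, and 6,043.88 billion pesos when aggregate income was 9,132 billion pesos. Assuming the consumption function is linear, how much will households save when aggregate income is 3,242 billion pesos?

S = 673.22

MPC = (6043.88 − 4045.55)/(9132 − 5745) = 1998.33/3387 = 0.59
a = 4045.55 − 0.59(5745) = 4045.55 − 3389.55 = 656
C = 656 + 0.59(3242) = 2568.78
S = 3242 − 2568.78 = 673.22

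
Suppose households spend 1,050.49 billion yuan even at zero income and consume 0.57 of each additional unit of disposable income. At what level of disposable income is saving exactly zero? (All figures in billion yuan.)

At break-even, C = Y: 1050.49 + 0.57Y = Y
0.43Y = 1050.49, so Y = 1050.49/0.43 = 2443

Y = 2443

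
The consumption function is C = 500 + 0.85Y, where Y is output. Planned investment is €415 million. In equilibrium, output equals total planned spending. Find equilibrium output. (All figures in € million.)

Y = 6100

Y = C + I = 500 + 0.85Y + 415
Y − 0.85Y = 915
0.15Y = 915, so Y = 915/0.15 = 6100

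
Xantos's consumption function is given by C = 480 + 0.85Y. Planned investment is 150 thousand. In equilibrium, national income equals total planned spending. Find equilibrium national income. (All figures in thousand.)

Y = C + I = 480 + 0.85Y + 150
Y − 0.85Y = 630
0.15Y = 630, so Y = 630/0.15 = 4200

Y = 4200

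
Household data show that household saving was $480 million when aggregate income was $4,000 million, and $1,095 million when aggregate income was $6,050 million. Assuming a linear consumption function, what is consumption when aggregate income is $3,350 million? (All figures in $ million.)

C = 3065

MPS = ΔS/ΔY = (1095 − 480)/(6050 − 4000) = 615/2050 = 0.3
MPC = 1 − MPS = 0.7
Autonomous saving = 480 − 0.3(4000) = -720, so a = 720
C = 720 + 0.7(3350) = 720 + 2345 = 3065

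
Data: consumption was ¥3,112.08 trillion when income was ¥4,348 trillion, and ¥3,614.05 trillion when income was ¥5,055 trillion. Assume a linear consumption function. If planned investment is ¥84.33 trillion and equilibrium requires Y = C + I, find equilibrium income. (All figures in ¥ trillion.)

Y = 377

MPC = (3614.05 − 3112.08)/(5055 − 4348) = 501.97/707 = 0.71
a = 3112.08 − 0.71(4348) = 25
Equilibrium: Y = 25 + 0.71Y + 84.33
0.29Y = 109.33, so Y = 109.33/0.29 = 377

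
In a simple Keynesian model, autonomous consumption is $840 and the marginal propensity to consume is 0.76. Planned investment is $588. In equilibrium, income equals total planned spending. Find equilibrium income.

Y = 5950

Y = C + I = 840 + 0.76Y + 588
Y − 0.76Y = 1428
0.24Y = 1428, so Y = 1428/0.24 = 5950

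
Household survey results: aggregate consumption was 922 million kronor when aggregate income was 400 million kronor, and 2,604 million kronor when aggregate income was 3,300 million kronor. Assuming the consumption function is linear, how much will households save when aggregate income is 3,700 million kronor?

MPC = (2604 − 922)/(3300 − 400) = 1682/2900 = 0.58
a = 922 − 0.58(400) = 922 − 232 = 690
C = 690 + 0.58(3700) = 2836
S = 3700 − 2836 = 864

S = 864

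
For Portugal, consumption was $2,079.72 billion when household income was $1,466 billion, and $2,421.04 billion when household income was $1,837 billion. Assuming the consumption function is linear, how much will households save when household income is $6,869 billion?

MPC = (2421.04 − 2079.72)/(1837 − 1466) = 341.32/371 = 0.92
a = 2079.72 − 0.92(1466) = 2079.72 − 1348.72 = 731
C = 731 + 0.92(6869) = 7050.48
S = 6869 − 7050.48 = -181.48

S = -181.48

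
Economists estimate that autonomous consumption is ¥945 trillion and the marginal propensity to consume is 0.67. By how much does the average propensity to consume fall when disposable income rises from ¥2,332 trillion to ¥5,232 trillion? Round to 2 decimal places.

At Y = 2332: C = 945 + 0.67(2332) = 2507.44, APC = 2507.44/2332 = 1.075
At Y = 5232: C = 4450.44, APC = 4450.44/5232 = 0.851
Fall in APC = 1.075 − 0.851 = 0.224 ≈ 0.22

ΔAPC = 0.22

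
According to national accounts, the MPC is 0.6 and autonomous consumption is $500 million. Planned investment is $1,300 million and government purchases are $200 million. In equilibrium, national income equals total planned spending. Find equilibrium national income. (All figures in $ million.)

Y = C + I + G = 500 + 0.6Y + 1300 + 200
Y − 0.6Y = 2000
0.4Y = 2000, so Y = 2000/0.4 = 5000

Y = 5000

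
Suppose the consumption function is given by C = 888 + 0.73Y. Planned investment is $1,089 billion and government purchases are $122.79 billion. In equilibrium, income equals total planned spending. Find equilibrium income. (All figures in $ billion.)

Y = C + I + G = 888 + 0.73Y + 1089 + 122.79
Y − 0.73Y = 2099.79
0.27Y = 2099.79, so Y = 2099.79/0.27 = 7777

Y = 7777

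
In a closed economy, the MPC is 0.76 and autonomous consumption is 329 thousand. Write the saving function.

S = Y − C = Y − (329 + 0.76Y) = -329 + (1 − 0.76)Y

S = -329 + 0.24Y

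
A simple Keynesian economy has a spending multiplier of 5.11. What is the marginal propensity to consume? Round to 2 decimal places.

k = 1/(1 − MPC), so 1 − MPC = 1/k = 1/5.11 = 0.1957
MPC = 1 − 0.1957 = 0.80

MPC = 0.80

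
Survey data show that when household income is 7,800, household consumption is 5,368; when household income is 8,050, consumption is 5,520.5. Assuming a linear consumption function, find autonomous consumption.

a = 610

MPC = ΔC/ΔY = (5520.5 − 5368)/(8050 − 7800) = 152.5/250 = 0.61
a = C − MPC·Y = 5368 − 0.61(7800) = 5368 − 4758 = 610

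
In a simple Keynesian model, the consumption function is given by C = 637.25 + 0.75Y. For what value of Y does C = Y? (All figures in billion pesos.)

At break-even, C = Y: 637.25 + 0.75Y = Y
0.25Y = 637.25, so Y = 637.25/0.25 = 2549

Y = 2549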